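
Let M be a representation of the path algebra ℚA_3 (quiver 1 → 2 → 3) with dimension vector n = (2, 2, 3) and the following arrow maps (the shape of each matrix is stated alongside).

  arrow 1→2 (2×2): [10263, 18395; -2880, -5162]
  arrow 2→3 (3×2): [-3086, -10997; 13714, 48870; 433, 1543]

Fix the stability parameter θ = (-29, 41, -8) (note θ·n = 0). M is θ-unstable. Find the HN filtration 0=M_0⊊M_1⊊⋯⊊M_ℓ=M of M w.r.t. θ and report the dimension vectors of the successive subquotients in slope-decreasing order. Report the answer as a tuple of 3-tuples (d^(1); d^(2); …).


Interval decomposition of M: I[1,3]^2, I[3,3].
HN type (ℓ=3): μ^(1)=33/2; μ^(2)=-8; μ^(3)=-29

((0, 2, 2); (0, 0, 1); (2, 0, 0))


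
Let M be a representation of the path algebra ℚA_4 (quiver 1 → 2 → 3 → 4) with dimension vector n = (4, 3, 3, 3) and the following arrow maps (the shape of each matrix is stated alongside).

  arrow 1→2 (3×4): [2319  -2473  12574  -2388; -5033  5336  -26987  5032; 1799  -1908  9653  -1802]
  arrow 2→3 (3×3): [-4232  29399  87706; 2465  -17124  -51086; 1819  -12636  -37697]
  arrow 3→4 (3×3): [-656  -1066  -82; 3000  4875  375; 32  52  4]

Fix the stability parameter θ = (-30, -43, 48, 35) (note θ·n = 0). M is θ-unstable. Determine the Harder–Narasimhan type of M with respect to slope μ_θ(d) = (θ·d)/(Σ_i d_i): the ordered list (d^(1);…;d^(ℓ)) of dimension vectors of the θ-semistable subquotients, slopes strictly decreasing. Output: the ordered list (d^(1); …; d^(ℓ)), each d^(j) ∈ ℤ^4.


Via rank(M_{q-1}∘⋯∘M_p): M ≅ I[1,1], I[1,3]^2, I[1,4], I[4,4]^2.
μ_θ-semistable layers: μ^(1)=48; μ^(2)=83/2; μ^(3)=35; μ^(4)=-30; μ^(5)=-73/2

((0, 0, 2, 0); (0, 0, 1, 1); (0, 0, 0, 2); (1, 0, 0, 0); (3, 3, 0, 0))


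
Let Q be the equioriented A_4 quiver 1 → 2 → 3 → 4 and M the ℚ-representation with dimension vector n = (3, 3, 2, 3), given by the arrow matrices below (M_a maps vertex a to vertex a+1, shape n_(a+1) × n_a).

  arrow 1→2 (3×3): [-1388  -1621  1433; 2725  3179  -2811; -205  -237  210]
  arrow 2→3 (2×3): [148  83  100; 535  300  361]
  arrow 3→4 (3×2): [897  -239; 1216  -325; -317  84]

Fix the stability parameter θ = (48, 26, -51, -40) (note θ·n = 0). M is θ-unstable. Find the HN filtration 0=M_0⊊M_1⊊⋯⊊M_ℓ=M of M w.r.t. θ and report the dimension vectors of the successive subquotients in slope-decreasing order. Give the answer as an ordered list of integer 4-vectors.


Via rank(M_{q-1}∘⋯∘M_p): M ≅ I[1,2], I[1,4]^2, I[4,4].
μ_θ-semistable layers: μ^(1)=37; μ^(2)=-17/4; μ^(3)=-40

((1, 1, 0, 0); (2, 2, 2, 2); (0, 0, 0, 1))


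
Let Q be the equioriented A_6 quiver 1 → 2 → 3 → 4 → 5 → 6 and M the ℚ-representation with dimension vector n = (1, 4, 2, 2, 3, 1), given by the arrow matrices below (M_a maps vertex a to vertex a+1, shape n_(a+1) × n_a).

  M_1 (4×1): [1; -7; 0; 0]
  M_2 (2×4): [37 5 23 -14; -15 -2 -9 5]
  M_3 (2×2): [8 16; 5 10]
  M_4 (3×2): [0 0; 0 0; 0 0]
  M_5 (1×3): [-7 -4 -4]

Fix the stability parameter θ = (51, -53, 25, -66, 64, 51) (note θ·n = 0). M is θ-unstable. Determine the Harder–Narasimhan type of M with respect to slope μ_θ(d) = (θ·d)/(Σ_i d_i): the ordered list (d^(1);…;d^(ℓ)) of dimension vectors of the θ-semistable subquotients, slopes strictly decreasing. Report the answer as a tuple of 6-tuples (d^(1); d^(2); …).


Via rank(M_{q-1}∘⋯∘M_p): M ≅ I[1,3], I[2,2]^2, I[2,4], I[4,4], I[5,5]^2, I[5,6].
μ_θ-semistable layers: μ^(1)=64; μ^(2)=115/2; μ^(3)=25; μ^(4)=-1; μ^(5)=-41/2; μ^(6)=-53; μ^(7)=-66

((0, 0, 0, 0, 2, 0); (0, 0, 0, 0, 1, 1); (0, 0, 1, 0, 0, 0); (1, 1, 0, 0, 0, 0); (0, 0, 1, 1, 0, 0); (0, 3, 0, 0, 0, 0); (0, 0, 0, 1, 0, 0))


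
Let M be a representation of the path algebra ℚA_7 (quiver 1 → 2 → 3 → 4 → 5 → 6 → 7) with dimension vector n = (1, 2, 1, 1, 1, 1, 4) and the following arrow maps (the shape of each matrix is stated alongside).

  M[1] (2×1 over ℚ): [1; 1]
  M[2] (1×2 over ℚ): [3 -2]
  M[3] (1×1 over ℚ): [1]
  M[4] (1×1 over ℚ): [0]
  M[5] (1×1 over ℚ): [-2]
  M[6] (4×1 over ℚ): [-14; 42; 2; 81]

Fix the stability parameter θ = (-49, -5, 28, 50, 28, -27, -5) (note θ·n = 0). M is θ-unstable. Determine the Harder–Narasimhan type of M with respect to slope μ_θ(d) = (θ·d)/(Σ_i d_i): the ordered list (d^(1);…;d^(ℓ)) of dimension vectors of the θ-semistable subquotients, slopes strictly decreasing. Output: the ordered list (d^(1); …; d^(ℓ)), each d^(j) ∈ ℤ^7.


Interval decomposition of M: I[1,4], I[2,2], I[5,7], I[7,7]^3.
HN type (ℓ=5): μ^(1)=50; μ^(2)=28; μ^(3)=-4/3; μ^(4)=-5; μ^(5)=-49

((0, 0, 0, 1, 0, 0, 0); (0, 0, 1, 0, 0, 0, 0); (0, 0, 0, 0, 1, 1, 1); (0, 2, 0, 0, 0, 0, 3); (1, 0, 0, 0, 0, 0, 0))


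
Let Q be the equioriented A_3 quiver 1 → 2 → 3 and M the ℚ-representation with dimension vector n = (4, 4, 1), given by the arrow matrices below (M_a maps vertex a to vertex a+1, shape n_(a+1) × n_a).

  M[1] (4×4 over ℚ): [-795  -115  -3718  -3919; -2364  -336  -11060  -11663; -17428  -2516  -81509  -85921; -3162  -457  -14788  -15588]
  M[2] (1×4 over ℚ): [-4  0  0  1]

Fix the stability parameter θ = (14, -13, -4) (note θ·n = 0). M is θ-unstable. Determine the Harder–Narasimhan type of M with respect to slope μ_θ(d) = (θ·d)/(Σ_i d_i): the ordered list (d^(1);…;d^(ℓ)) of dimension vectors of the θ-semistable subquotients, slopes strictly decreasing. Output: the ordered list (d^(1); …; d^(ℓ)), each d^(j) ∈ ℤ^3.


Via rank(M_{q-1}∘⋯∘M_p): M ≅ I[1,2]^3, I[1,3].
μ_θ-semistable layers: μ^(1)=1/2; μ^(2)=-1

((3, 3, 0); (1, 1, 1))


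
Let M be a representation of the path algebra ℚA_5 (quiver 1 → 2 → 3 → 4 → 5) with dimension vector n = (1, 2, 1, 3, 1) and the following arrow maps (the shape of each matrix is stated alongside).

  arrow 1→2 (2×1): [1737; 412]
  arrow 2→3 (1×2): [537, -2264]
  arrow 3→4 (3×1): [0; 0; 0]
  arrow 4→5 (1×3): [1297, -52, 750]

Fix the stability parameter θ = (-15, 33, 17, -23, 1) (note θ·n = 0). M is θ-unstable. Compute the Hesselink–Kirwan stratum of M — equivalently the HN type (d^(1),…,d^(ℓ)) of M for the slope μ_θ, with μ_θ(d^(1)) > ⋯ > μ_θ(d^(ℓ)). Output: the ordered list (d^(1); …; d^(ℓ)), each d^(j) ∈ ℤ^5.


Interval decomposition of M: I[1,3], I[2,2], I[4,4]^2, I[4,5].
HN type (ℓ=5): μ^(1)=33; μ^(2)=25; μ^(3)=1; μ^(4)=-15; μ^(5)=-23

((0, 1, 0, 0, 0); (0, 1, 1, 0, 0); (0, 0, 0, 0, 1); (1, 0, 0, 0, 0); (0, 0, 0, 3, 0))


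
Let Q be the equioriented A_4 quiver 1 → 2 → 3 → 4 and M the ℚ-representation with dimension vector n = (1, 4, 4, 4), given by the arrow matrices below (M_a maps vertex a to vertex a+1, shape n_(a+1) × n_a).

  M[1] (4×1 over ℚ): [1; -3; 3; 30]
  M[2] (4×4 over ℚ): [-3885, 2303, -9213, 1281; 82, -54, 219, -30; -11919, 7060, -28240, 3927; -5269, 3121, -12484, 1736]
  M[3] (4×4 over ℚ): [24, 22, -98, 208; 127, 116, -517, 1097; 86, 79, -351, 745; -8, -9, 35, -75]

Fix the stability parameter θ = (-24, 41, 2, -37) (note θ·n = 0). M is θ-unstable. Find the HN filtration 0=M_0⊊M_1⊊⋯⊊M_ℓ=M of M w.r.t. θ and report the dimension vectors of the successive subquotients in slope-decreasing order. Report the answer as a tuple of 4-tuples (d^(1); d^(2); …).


Via rank(M_{q-1}∘⋯∘M_p): M ≅ I[1,3], I[2,4]^3, I[4,4].
μ_θ-semistable layers: μ^(1)=43/2; μ^(2)=2; μ^(3)=-24; μ^(4)=-37

((0, 1, 1, 0); (0, 3, 3, 3); (1, 0, 0, 0); (0, 0, 0, 1))


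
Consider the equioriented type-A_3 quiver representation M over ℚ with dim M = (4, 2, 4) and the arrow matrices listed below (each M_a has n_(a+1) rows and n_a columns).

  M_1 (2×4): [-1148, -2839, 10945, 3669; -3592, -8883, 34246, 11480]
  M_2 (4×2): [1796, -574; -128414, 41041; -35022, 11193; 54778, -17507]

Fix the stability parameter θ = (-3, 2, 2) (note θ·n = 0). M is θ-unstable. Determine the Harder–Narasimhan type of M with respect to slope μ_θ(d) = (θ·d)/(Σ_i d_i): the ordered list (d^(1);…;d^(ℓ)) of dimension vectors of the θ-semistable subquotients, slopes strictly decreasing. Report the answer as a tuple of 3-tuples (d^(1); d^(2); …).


Via rank(M_{q-1}∘⋯∘M_p): M ≅ I[1,1]^2, I[1,2], I[1,3], I[3,3]^3.
μ_θ-semistable layers: μ^(1)=2; μ^(2)=-3

((0, 2, 4); (4, 0, 0))


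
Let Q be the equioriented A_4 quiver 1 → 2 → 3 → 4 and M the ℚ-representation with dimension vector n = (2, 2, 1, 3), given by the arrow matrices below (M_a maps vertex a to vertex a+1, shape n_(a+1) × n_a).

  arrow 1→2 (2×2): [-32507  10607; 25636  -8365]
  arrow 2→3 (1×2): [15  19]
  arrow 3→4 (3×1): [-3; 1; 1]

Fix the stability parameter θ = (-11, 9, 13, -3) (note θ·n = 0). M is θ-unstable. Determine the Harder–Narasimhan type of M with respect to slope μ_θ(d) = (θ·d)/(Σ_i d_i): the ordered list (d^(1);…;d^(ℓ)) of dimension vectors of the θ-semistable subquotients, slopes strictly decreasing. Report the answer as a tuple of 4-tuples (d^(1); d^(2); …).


Interval decomposition of M: I[1,2], I[1,4], I[4,4]^2.
HN type (ℓ=4): μ^(1)=9; μ^(2)=19/3; μ^(3)=-3; μ^(4)=-11

((0, 1, 0, 0); (0, 1, 1, 1); (0, 0, 0, 2); (2, 0, 0, 0))


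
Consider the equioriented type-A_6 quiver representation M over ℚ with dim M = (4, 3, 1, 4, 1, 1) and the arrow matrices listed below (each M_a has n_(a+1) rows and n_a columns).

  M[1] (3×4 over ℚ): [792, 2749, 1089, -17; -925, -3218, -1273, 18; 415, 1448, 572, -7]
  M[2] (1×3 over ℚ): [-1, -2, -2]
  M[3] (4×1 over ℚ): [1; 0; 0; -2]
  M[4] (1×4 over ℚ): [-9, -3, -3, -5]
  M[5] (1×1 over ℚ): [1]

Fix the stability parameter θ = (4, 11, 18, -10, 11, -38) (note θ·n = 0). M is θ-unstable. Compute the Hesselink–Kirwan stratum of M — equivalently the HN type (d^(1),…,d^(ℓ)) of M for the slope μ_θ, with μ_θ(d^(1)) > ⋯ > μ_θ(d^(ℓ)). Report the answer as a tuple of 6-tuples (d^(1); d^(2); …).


Via rank(M_{q-1}∘⋯∘M_p): M ≅ I[1,1], I[1,2]^2, I[1,6], I[4,4]^3.
μ_θ-semistable layers: μ^(1)=11; μ^(2)=4; μ^(3)=-2/3; μ^(4)=-10

((0, 2, 0, 0, 0, 0); (3, 0, 0, 0, 0, 0); (1, 1, 1, 1, 1, 1); (0, 0, 0, 3, 0, 0))


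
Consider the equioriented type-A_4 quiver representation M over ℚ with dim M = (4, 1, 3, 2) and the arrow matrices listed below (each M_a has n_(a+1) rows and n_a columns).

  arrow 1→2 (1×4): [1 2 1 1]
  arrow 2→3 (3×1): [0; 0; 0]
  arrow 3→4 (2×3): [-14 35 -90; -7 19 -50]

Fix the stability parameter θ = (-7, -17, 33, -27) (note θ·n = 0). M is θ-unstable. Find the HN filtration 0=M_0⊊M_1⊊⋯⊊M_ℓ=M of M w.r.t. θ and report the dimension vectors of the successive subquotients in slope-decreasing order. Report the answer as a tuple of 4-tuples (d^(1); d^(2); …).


Interval decomposition of M: I[1,1]^3, I[1,2], I[3,3], I[3,4]^2.
HN type (ℓ=4): μ^(1)=33; μ^(2)=3; μ^(3)=-7; μ^(4)=-12

((0, 0, 1, 0); (0, 0, 2, 2); (3, 0, 0, 0); (1, 1, 0, 0))


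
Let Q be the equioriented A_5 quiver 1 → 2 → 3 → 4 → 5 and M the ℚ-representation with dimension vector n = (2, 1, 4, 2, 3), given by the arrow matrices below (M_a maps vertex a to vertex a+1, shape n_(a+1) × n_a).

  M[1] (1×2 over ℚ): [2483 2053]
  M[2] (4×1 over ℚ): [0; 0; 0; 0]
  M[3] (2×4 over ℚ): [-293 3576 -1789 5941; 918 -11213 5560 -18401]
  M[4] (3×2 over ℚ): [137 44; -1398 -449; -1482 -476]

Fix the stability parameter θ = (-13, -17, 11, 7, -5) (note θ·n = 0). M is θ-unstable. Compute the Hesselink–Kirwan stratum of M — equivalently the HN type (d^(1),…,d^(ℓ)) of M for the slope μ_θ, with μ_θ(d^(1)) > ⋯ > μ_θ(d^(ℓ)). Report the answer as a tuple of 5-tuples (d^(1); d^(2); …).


Barcode: M ≅ I[1,1], I[1,2], I[3,3]^2, I[3,5]^2, I[5,5]. HN layers by μ_θ (5 steps, strictly decreasing):
  μ^(1)=11; μ^(2)=13/3; μ^(3)=-5; μ^(4)=-13; μ^(5)=-15

((0, 0, 2, 0, 0); (0, 0, 2, 2, 2); (0, 0, 0, 0, 1); (1, 0, 0, 0, 0); (1, 1, 0, 0, 0))


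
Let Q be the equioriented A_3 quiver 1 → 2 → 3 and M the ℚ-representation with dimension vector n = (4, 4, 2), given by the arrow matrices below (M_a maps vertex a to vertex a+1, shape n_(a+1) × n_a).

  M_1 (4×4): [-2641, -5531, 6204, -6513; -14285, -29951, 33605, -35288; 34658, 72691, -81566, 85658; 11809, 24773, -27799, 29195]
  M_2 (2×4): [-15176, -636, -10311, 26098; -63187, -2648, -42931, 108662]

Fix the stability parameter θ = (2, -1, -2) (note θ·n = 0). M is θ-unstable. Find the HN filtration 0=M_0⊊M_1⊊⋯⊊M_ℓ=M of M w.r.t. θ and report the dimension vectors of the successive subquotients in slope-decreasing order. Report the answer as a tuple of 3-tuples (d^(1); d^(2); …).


Via rank(M_{q-1}∘⋯∘M_p): M ≅ I[1,2]^2, I[1,3]^2.
μ_θ-semistable layers: μ^(1)=1/2; μ^(2)=-1/3

((2, 2, 0); (2, 2, 2))


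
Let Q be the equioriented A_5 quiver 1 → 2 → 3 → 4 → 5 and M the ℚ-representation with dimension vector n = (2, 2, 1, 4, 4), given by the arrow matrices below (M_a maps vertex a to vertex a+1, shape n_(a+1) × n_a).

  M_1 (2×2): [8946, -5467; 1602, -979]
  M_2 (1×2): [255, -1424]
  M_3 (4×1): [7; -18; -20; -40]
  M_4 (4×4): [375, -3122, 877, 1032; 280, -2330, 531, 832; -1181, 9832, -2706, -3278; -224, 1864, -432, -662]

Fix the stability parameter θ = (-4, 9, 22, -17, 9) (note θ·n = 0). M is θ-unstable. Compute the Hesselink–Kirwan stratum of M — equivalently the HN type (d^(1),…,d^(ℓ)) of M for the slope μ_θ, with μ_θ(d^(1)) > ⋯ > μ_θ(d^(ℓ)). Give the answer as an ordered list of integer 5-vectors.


Barcode: M ≅ I[1,1], I[1,5], I[2,2], I[4,4], I[4,5]^2, I[5,5]. HN layers by μ_θ (4 steps, strictly decreasing):
  μ^(1)=9; μ^(2)=14/3; μ^(3)=-4; μ^(4)=-17

((0, 1, 0, 0, 4); (0, 1, 1, 1, 0); (2, 0, 0, 0, 0); (0, 0, 0, 3, 0))


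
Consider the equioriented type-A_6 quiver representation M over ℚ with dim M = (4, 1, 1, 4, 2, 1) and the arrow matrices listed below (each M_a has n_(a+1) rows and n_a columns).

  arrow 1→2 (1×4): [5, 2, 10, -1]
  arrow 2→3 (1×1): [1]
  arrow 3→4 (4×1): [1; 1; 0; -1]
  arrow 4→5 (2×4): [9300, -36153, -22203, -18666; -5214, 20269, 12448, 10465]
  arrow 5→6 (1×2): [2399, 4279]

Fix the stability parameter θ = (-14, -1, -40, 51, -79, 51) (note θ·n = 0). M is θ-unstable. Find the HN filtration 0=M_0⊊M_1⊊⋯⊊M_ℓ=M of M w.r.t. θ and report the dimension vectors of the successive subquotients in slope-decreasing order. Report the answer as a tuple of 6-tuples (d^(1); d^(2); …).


Interval decomposition of M: I[1,1]^3, I[1,6], I[4,4]^2, I[4,5].
HN type (ℓ=3): μ^(1)=51; μ^(2)=-14; μ^(3)=-55/3

((0, 0, 0, 2, 0, 1); (3, 0, 0, 2, 2, 0); (1, 1, 1, 0, 0, 0))


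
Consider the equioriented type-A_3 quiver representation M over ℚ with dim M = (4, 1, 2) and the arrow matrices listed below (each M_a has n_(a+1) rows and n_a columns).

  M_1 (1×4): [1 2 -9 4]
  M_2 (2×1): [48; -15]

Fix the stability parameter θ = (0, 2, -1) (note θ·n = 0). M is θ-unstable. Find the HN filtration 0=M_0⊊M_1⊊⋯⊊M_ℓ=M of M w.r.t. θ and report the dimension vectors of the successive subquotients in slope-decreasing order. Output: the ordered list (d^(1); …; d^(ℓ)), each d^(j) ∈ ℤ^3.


Barcode: M ≅ I[1,1]^3, I[1,3], I[3,3]. HN layers by μ_θ (3 steps, strictly decreasing):
  μ^(1)=1/2; μ^(2)=0; μ^(3)=-1

((0, 1, 1); (4, 0, 0); (0, 0, 1))


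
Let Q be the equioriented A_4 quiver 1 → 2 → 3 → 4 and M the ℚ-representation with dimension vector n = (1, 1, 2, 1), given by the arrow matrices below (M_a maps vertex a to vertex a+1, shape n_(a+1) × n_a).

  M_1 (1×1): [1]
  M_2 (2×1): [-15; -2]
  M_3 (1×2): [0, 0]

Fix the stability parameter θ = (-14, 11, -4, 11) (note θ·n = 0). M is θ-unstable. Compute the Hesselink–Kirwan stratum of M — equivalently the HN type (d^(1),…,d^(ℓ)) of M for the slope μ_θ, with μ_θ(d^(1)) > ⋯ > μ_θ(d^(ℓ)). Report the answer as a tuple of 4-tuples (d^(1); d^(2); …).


Via rank(M_{q-1}∘⋯∘M_p): M ≅ I[1,3], I[3,3], I[4,4].
μ_θ-semistable layers: μ^(1)=11; μ^(2)=7/2; μ^(3)=-4; μ^(4)=-14

((0, 0, 0, 1); (0, 1, 1, 0); (0, 0, 1, 0); (1, 0, 0, 0))


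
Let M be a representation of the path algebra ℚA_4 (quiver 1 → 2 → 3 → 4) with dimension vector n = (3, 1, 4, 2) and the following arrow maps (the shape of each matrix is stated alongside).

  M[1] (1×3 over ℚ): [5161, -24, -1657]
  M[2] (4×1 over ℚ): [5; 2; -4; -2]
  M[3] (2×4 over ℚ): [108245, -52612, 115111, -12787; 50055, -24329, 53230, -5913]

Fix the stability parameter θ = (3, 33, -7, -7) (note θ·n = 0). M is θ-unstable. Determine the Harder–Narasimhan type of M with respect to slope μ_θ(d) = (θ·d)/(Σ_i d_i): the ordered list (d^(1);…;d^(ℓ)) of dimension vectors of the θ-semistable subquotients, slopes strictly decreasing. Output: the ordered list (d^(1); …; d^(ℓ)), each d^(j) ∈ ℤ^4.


Barcode: M ≅ I[1,1]^2, I[1,4], I[3,3]^2, I[3,4]. HN layers by μ_θ (3 steps, strictly decreasing):
  μ^(1)=19/3; μ^(2)=3; μ^(3)=-7

((0, 1, 1, 1); (3, 0, 0, 0); (0, 0, 3, 1))


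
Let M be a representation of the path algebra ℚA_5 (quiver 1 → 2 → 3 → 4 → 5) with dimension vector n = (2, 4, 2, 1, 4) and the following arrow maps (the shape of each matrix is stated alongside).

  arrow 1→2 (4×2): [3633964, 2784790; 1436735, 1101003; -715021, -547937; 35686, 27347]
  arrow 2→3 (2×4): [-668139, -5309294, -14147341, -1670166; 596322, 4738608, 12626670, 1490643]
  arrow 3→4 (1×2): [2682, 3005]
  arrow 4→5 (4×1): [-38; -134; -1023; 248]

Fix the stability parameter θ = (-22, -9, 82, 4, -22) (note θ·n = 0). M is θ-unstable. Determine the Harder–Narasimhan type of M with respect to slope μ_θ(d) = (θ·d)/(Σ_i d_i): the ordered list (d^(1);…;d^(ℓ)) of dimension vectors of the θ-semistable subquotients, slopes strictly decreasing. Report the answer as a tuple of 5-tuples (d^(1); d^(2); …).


Interval decomposition of M: I[1,3], I[1,5], I[2,2]^2, I[5,5]^3.
HN type (ℓ=4): μ^(1)=82; μ^(2)=64/3; μ^(3)=-9; μ^(4)=-22

((0, 0, 1, 0, 0); (0, 0, 1, 1, 1); (0, 4, 0, 0, 0); (2, 0, 0, 0, 3))


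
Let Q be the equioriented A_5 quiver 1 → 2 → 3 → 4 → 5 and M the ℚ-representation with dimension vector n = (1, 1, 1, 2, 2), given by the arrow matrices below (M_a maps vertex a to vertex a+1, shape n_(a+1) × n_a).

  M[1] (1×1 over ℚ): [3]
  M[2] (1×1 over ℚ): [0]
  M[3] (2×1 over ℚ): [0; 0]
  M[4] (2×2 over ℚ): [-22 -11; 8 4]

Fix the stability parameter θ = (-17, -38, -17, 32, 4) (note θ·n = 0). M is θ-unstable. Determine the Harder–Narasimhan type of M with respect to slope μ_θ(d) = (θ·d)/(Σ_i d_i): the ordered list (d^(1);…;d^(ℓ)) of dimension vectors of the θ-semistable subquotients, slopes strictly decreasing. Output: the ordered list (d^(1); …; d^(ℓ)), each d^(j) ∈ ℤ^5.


Via rank(M_{q-1}∘⋯∘M_p): M ≅ I[1,2], I[3,3], I[4,4], I[4,5], I[5,5].
μ_θ-semistable layers: μ^(1)=32; μ^(2)=18; μ^(3)=4; μ^(4)=-17; μ^(5)=-55/2

((0, 0, 0, 1, 0); (0, 0, 0, 1, 1); (0, 0, 0, 0, 1); (0, 0, 1, 0, 0); (1, 1, 0, 0, 0))


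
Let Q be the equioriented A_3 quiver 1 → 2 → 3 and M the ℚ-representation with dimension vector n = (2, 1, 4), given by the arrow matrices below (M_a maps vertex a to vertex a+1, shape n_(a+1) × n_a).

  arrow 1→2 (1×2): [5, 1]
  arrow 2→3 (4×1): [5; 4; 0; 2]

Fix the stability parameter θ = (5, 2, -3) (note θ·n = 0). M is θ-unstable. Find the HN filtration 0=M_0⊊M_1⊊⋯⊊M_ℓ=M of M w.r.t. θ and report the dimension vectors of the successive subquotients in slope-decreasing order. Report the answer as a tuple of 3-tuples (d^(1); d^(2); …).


Barcode: M ≅ I[1,1], I[1,3], I[3,3]^3. HN layers by μ_θ (3 steps, strictly decreasing):
  μ^(1)=5; μ^(2)=4/3; μ^(3)=-3

((1, 0, 0); (1, 1, 1); (0, 0, 3))


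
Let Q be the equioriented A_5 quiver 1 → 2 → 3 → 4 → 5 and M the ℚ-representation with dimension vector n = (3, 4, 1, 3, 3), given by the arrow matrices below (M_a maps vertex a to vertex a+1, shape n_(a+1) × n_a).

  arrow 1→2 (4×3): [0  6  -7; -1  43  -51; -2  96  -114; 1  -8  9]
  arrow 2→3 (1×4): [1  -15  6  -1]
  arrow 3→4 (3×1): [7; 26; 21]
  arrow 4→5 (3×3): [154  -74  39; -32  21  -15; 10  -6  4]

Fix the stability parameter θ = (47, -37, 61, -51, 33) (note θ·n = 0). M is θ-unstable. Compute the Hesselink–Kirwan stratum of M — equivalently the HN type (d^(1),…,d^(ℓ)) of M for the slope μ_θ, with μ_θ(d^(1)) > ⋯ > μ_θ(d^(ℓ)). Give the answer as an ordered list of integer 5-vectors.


Via rank(M_{q-1}∘⋯∘M_p): M ≅ I[1,2]^2, I[1,5], I[2,2], I[4,5]^2.
μ_θ-semistable layers: μ^(1)=33; μ^(2)=5; μ^(3)=-37; μ^(4)=-51

((0, 0, 0, 0, 3); (3, 3, 1, 1, 0); (0, 1, 0, 0, 0); (0, 0, 0, 2, 0))


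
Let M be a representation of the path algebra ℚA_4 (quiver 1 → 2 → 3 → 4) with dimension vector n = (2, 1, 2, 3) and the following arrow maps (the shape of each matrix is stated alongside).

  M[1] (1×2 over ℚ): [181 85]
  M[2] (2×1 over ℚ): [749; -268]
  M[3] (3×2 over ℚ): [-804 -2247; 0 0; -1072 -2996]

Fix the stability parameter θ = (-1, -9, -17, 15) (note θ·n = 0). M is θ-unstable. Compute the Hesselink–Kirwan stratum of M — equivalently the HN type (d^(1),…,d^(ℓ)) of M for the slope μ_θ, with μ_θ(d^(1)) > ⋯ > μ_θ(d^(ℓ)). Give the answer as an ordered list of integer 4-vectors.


Interval decomposition of M: I[1,1], I[1,3], I[3,4], I[4,4]^2.
HN type (ℓ=4): μ^(1)=15; μ^(2)=-1; μ^(3)=-9; μ^(4)=-17

((0, 0, 0, 3); (1, 0, 0, 0); (1, 1, 1, 0); (0, 0, 1, 0))


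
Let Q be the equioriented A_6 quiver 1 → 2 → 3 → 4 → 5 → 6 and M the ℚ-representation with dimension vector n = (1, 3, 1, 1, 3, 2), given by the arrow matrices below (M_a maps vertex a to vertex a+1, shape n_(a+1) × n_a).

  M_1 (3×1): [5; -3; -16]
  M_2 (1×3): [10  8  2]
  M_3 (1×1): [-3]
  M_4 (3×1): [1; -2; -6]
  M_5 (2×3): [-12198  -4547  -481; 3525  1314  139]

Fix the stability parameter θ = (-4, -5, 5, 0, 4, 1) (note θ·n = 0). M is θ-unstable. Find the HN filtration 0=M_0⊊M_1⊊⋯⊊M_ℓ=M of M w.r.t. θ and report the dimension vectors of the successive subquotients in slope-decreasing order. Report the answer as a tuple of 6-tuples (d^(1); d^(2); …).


Via rank(M_{q-1}∘⋯∘M_p): M ≅ I[1,6], I[2,2]^2, I[5,5], I[5,6].
μ_θ-semistable layers: μ^(1)=4; μ^(2)=5/2; μ^(3)=-9/2; μ^(4)=-5

((0, 0, 0, 0, 1, 0); (0, 0, 1, 1, 2, 2); (1, 1, 0, 0, 0, 0); (0, 2, 0, 0, 0, 0))


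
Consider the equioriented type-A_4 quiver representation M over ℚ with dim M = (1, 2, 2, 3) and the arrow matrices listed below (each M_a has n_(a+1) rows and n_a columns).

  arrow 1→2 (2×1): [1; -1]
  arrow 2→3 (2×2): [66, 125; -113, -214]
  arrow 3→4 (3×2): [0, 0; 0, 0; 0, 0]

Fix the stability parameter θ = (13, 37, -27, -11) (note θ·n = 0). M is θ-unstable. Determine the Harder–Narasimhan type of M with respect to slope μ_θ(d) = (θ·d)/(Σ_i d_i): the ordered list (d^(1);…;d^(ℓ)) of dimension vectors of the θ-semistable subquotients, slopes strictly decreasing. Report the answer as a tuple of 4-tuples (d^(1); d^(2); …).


Interval decomposition of M: I[1,3], I[2,3], I[4,4]^3.
HN type (ℓ=3): μ^(1)=23/3; μ^(2)=5; μ^(3)=-11

((1, 1, 1, 0); (0, 1, 1, 0); (0, 0, 0, 3))


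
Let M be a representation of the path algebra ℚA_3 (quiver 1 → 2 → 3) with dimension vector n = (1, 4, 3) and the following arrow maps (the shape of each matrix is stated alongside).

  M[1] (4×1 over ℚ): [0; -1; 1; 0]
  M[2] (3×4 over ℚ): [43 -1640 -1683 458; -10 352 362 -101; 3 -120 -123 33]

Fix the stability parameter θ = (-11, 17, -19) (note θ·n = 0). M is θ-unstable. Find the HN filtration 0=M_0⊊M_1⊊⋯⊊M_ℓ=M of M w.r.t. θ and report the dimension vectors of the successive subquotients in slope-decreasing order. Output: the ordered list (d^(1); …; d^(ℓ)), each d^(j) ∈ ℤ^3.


Via rank(M_{q-1}∘⋯∘M_p): M ≅ I[1,3], I[2,2]^2, I[2,3], I[3,3].
μ_θ-semistable layers: μ^(1)=17; μ^(2)=-1; μ^(3)=-11; μ^(4)=-19

((0, 2, 0); (0, 2, 2); (1, 0, 0); (0, 0, 1))


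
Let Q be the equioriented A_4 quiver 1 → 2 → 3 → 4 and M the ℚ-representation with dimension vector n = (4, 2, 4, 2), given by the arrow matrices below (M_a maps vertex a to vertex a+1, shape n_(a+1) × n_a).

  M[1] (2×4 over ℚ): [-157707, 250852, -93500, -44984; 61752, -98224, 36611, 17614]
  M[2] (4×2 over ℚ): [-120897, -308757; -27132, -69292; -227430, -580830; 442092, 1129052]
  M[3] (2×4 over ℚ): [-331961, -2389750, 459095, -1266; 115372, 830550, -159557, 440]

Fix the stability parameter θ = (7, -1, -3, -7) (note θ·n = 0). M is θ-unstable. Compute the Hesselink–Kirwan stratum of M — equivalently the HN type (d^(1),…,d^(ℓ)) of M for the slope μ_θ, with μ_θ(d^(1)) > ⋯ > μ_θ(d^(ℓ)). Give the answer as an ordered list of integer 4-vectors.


Via rank(M_{q-1}∘⋯∘M_p): M ≅ I[1,1]^2, I[1,2], I[1,4], I[3,3]^2, I[3,4].
μ_θ-semistable layers: μ^(1)=7; μ^(2)=3; μ^(3)=-1; μ^(4)=-3; μ^(5)=-5

((2, 0, 0, 0); (1, 1, 0, 0); (1, 1, 1, 1); (0, 0, 2, 0); (0, 0, 1, 1))


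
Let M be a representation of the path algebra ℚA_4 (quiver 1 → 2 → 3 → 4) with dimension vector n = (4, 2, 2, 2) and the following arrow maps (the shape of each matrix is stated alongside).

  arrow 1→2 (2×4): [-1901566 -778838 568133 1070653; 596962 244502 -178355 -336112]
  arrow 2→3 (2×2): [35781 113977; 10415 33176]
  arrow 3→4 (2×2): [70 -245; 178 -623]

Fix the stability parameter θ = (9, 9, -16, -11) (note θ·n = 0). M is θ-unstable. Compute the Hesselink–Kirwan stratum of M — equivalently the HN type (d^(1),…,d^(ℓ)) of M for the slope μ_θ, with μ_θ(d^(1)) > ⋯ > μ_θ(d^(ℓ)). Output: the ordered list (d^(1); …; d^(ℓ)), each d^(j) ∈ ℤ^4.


Via rank(M_{q-1}∘⋯∘M_p): M ≅ I[1,1]^2, I[1,3], I[1,4], I[4,4].
μ_θ-semistable layers: μ^(1)=9; μ^(2)=2/3; μ^(3)=-9/4; μ^(4)=-11

((2, 0, 0, 0); (1, 1, 1, 0); (1, 1, 1, 1); (0, 0, 0, 1))


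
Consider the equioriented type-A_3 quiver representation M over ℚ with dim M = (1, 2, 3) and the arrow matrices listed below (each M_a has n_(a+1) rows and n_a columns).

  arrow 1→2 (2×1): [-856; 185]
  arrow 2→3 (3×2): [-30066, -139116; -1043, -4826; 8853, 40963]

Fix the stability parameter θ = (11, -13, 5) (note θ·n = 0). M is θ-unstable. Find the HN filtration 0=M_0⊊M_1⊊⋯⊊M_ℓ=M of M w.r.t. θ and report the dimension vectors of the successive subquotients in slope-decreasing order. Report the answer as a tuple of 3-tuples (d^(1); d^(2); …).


Via rank(M_{q-1}∘⋯∘M_p): M ≅ I[1,3], I[2,3], I[3,3].
μ_θ-semistable layers: μ^(1)=5; μ^(2)=-1; μ^(3)=-13

((0, 0, 3); (1, 1, 0); (0, 1, 0))


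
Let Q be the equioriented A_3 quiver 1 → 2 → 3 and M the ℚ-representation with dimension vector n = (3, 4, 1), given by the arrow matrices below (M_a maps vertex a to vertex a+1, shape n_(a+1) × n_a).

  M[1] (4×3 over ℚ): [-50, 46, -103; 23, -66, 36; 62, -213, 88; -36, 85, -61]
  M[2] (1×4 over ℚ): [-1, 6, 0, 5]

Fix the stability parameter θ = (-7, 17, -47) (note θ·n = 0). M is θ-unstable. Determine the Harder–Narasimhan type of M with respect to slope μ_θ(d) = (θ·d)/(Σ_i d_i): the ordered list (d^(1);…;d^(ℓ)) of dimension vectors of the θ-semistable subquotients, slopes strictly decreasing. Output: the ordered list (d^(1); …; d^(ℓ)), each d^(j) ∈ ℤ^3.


Via rank(M_{q-1}∘⋯∘M_p): M ≅ I[1,2]^2, I[1,3], I[2,2].
μ_θ-semistable layers: μ^(1)=17; μ^(2)=-7; μ^(3)=-37/3

((0, 3, 0); (2, 0, 0); (1, 1, 1))


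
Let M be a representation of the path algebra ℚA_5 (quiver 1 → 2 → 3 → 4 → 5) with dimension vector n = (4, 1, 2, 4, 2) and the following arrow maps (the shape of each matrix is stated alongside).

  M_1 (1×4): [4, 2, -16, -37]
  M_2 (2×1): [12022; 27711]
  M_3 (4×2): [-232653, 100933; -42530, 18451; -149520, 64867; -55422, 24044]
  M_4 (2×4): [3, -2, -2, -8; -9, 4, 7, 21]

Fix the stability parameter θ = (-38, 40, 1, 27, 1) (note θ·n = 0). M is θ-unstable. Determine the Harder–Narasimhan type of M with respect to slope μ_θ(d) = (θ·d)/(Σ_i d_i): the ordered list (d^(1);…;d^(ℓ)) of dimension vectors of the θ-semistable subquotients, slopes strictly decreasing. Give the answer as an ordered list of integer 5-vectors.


Via rank(M_{q-1}∘⋯∘M_p): M ≅ I[1,1]^3, I[1,5], I[3,5], I[4,4]^2.
μ_θ-semistable layers: μ^(1)=27; μ^(2)=69/4; μ^(3)=14; μ^(4)=1; μ^(5)=-38

((0, 0, 0, 2, 0); (0, 1, 1, 1, 1); (0, 0, 0, 1, 1); (0, 0, 1, 0, 0); (4, 0, 0, 0, 0))


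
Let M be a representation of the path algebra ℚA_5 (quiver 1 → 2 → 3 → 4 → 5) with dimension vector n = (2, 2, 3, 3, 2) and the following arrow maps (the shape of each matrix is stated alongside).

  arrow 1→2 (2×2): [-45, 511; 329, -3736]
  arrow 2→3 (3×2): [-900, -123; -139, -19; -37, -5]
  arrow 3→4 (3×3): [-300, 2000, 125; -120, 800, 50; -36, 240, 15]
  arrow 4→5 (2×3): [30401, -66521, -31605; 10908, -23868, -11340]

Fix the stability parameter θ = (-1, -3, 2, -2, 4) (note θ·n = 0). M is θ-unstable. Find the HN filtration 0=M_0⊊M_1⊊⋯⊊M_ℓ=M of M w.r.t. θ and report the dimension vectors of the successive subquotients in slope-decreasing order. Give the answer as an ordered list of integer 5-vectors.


Via rank(M_{q-1}∘⋯∘M_p): M ≅ I[1,3], I[1,4], I[3,3], I[4,4], I[4,5], I[5,5].
μ_θ-semistable layers: μ^(1)=4; μ^(2)=2; μ^(3)=0; μ^(4)=-2

((0, 0, 0, 0, 2); (0, 0, 2, 0, 0); (0, 0, 1, 1, 0); (2, 2, 0, 2, 0))


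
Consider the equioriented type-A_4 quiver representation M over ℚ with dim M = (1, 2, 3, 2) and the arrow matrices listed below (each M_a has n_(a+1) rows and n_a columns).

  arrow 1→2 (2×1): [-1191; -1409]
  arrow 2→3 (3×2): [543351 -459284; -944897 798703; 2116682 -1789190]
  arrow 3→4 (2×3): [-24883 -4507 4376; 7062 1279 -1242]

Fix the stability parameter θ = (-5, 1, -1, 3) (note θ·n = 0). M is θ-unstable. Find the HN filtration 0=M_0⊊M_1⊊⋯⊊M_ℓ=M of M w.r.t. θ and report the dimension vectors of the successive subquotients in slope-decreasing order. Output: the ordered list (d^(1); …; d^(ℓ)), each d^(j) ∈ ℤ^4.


Barcode: M ≅ I[1,4], I[2,4], I[3,3]. HN layers by μ_θ (4 steps, strictly decreasing):
  μ^(1)=3; μ^(2)=0; μ^(3)=-1; μ^(4)=-5

((0, 0, 0, 2); (0, 2, 2, 0); (0, 0, 1, 0); (1, 0, 0, 0))


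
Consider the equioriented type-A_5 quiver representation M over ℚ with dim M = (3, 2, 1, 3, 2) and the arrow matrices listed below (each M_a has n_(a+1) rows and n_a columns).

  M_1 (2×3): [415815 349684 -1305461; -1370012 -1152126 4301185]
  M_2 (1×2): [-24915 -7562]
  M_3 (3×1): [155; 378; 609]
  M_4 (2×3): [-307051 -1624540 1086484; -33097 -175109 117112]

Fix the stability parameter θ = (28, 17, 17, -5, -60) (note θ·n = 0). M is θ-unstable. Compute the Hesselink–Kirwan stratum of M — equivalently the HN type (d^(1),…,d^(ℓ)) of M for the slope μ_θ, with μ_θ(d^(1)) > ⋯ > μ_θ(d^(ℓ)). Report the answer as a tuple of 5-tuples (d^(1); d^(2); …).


Via rank(M_{q-1}∘⋯∘M_p): M ≅ I[1,1], I[1,2], I[1,5], I[4,4], I[4,5].
μ_θ-semistable layers: μ^(1)=28; μ^(2)=45/2; μ^(3)=-3/5; μ^(4)=-5; μ^(5)=-65/2

((1, 0, 0, 0, 0); (1, 1, 0, 0, 0); (1, 1, 1, 1, 1); (0, 0, 0, 1, 0); (0, 0, 0, 1, 1))


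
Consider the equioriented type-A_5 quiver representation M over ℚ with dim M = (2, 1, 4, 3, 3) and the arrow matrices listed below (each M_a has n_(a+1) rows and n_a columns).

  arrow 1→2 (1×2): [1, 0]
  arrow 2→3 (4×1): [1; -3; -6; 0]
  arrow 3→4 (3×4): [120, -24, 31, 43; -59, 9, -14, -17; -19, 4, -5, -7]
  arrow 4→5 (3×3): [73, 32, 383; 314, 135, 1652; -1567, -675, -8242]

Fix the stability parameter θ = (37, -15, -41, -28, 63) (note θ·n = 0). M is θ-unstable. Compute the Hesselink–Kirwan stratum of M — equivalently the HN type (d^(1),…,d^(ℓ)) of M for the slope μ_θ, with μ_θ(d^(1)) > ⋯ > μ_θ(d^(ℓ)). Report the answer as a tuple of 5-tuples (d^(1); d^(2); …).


Interval decomposition of M: I[1,1], I[1,5], I[3,3], I[3,5]^2.
HN type (ℓ=5): μ^(1)=63; μ^(2)=37; μ^(3)=-47/4; μ^(4)=-28; μ^(5)=-41

((0, 0, 0, 0, 3); (1, 0, 0, 0, 0); (1, 1, 1, 1, 0); (0, 0, 0, 2, 0); (0, 0, 3, 0, 0))


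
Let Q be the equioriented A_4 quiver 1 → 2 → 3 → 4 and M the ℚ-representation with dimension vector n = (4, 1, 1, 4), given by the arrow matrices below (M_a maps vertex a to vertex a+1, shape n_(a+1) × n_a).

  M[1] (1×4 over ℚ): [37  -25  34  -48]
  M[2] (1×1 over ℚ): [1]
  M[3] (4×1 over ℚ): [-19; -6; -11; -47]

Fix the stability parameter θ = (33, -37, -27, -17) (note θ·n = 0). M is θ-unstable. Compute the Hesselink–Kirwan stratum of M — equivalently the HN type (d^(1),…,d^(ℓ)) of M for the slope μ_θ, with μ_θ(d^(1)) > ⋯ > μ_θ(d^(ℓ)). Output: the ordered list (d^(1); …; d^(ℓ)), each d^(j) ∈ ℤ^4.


Barcode: M ≅ I[1,1]^3, I[1,4], I[4,4]^3. HN layers by μ_θ (3 steps, strictly decreasing):
  μ^(1)=33; μ^(2)=-12; μ^(3)=-17

((3, 0, 0, 0); (1, 1, 1, 1); (0, 0, 0, 3))


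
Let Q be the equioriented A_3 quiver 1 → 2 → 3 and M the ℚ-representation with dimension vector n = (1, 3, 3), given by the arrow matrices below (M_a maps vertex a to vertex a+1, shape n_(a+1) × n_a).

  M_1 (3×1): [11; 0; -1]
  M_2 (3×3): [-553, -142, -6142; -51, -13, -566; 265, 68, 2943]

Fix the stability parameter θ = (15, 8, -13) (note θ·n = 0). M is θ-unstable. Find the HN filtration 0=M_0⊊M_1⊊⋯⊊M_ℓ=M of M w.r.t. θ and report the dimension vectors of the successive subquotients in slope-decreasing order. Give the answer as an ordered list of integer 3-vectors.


Barcode: M ≅ I[1,3], I[2,3]^2. HN layers by μ_θ (2 steps, strictly decreasing):
  μ^(1)=10/3; μ^(2)=-5/2

((1, 1, 1); (0, 2, 2))


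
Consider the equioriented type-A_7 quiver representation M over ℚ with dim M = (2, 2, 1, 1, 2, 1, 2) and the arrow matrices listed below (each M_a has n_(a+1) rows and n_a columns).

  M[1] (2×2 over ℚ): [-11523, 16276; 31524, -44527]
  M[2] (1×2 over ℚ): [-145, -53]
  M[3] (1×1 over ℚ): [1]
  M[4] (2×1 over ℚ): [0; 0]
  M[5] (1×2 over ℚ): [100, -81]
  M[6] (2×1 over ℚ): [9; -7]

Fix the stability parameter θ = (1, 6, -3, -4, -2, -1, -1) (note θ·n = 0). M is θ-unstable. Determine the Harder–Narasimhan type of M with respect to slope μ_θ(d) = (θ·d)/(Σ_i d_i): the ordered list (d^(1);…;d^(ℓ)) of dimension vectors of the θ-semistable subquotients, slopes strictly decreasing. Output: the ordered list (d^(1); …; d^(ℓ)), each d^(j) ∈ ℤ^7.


Via rank(M_{q-1}∘⋯∘M_p): M ≅ I[1,2], I[1,4], I[5,5], I[5,7], I[7,7].
μ_θ-semistable layers: μ^(1)=6; μ^(2)=1; μ^(3)=0; μ^(4)=-1; μ^(5)=-2

((0, 1, 0, 0, 0, 0, 0); (1, 0, 0, 0, 0, 0, 0); (1, 1, 1, 1, 0, 0, 0); (0, 0, 0, 0, 0, 1, 2); (0, 0, 0, 0, 2, 0, 0))


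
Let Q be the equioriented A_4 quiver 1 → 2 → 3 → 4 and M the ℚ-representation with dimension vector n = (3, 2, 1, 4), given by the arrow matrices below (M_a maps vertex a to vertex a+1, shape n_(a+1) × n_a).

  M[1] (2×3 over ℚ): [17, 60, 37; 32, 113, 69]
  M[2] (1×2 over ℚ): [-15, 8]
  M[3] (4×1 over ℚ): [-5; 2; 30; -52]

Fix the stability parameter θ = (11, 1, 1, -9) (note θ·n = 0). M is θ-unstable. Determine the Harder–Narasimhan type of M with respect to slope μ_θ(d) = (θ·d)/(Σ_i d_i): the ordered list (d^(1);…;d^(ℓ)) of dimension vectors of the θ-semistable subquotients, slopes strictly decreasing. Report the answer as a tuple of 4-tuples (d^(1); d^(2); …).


Via rank(M_{q-1}∘⋯∘M_p): M ≅ I[1,1], I[1,2], I[1,4], I[4,4]^3.
μ_θ-semistable layers: μ^(1)=11; μ^(2)=6; μ^(3)=1; μ^(4)=-9

((1, 0, 0, 0); (1, 1, 0, 0); (1, 1, 1, 1); (0, 0, 0, 3))


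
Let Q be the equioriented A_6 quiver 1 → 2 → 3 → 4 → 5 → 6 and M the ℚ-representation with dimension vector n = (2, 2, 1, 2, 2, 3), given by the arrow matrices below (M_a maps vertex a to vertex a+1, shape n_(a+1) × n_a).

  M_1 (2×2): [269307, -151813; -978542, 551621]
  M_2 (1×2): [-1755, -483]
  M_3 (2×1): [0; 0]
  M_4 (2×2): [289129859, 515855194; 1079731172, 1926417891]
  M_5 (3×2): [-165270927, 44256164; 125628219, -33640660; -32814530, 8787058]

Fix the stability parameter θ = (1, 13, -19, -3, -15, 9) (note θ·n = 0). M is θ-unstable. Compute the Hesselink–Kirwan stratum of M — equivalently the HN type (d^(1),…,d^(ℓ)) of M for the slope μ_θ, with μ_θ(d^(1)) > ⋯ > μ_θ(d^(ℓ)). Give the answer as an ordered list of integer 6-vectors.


Via rank(M_{q-1}∘⋯∘M_p): M ≅ I[1,2], I[1,3], I[4,6]^2, I[6,6].
μ_θ-semistable layers: μ^(1)=13; μ^(2)=9; μ^(3)=1; μ^(4)=-5/3; μ^(5)=-9

((0, 1, 0, 0, 0, 0); (0, 0, 0, 0, 0, 3); (1, 0, 0, 0, 0, 0); (1, 1, 1, 0, 0, 0); (0, 0, 0, 2, 2, 0))


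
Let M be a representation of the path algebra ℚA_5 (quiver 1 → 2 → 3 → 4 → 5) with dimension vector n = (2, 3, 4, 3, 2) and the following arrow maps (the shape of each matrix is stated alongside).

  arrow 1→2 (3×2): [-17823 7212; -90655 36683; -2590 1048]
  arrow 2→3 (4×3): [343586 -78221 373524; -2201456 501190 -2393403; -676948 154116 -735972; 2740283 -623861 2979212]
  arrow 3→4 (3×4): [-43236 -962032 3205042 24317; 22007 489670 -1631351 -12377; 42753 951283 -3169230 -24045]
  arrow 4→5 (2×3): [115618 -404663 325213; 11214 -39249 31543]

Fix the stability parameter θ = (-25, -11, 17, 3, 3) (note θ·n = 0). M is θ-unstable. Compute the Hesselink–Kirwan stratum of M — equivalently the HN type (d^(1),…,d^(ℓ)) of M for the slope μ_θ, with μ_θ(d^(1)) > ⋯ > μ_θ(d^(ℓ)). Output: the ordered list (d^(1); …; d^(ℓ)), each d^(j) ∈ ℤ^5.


Via rank(M_{q-1}∘⋯∘M_p): M ≅ I[1,5]^2, I[2,4], I[3,3].
μ_θ-semistable layers: μ^(1)=17; μ^(2)=10; μ^(3)=23/3; μ^(4)=-11; μ^(5)=-25

((0, 0, 1, 0, 0); (0, 0, 1, 1, 0); (0, 0, 2, 2, 2); (0, 3, 0, 0, 0); (2, 0, 0, 0, 0))


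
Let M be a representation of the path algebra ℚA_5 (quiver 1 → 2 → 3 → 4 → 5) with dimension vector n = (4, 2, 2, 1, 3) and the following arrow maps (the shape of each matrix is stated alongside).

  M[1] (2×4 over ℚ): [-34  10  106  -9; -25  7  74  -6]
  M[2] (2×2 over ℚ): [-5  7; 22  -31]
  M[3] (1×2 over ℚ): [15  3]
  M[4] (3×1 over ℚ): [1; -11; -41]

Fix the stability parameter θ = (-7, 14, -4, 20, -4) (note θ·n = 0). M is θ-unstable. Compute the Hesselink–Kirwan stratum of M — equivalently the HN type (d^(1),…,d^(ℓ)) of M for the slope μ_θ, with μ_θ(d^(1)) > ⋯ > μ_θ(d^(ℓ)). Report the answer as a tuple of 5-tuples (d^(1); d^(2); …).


Via rank(M_{q-1}∘⋯∘M_p): M ≅ I[1,1]^2, I[1,3], I[1,5], I[5,5]^2.
μ_θ-semistable layers: μ^(1)=8; μ^(2)=5; μ^(3)=-4; μ^(4)=-7

((0, 0, 0, 1, 1); (0, 2, 2, 0, 0); (0, 0, 0, 0, 2); (4, 0, 0, 0, 0))


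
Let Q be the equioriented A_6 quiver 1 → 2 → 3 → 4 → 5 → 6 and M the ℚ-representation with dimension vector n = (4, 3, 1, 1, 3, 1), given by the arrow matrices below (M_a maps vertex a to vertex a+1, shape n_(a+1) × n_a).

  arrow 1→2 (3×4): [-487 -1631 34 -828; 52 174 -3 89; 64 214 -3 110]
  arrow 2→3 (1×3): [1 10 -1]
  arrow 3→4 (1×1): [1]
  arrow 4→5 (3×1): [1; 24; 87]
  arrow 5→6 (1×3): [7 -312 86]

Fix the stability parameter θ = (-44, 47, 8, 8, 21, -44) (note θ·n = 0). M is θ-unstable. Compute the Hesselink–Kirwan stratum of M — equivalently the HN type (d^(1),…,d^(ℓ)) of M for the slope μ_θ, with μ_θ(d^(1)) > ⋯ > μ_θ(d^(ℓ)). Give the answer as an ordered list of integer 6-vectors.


Via rank(M_{q-1}∘⋯∘M_p): M ≅ I[1,1], I[1,2]^2, I[1,6], I[5,5]^2.
μ_θ-semistable layers: μ^(1)=47; μ^(2)=21; μ^(3)=8; μ^(4)=-44

((0, 2, 0, 0, 0, 0); (0, 0, 0, 0, 2, 0); (0, 1, 1, 1, 1, 1); (4, 0, 0, 0, 0, 0))


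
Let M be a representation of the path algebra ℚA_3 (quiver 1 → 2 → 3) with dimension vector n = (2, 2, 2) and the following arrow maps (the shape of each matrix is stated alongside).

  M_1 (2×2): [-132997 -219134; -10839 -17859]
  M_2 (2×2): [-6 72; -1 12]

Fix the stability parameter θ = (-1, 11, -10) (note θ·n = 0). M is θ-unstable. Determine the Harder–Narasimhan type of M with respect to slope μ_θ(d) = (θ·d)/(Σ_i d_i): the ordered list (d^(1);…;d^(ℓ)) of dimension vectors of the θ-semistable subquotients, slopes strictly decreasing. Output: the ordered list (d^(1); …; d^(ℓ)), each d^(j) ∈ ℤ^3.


Barcode: M ≅ I[1,2], I[1,3], I[3,3]. HN layers by μ_θ (4 steps, strictly decreasing):
  μ^(1)=11; μ^(2)=1/2; μ^(3)=-1; μ^(4)=-10

((0, 1, 0); (0, 1, 1); (2, 0, 0); (0, 0, 1))
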